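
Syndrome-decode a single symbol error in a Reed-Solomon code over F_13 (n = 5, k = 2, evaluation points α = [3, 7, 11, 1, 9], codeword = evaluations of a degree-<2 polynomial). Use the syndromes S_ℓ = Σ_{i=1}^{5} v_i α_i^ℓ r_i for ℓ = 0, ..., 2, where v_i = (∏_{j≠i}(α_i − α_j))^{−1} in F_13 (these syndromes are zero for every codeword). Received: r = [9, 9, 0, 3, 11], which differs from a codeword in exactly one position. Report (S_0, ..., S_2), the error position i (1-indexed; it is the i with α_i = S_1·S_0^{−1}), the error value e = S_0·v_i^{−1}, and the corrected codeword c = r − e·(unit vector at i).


S = (5, 2, 6), error at position 1, error magnitude e = 4, c = [5, 9, 0, 3, 11].

Step 1: column multipliers v_i = (∏_{j≠i}(α_i − α_j))^{−1} mod 13.
  i = 1 (α = 3): (3−7)(3−11)(3−1)(3−9) = (−4)·(−8)·2·(−6) = −384 ≡ 6, so v_1 = 6^{−1} = 11 (mod 13).
  i = 2 (α = 7): (7−3)(7−11)(7−1)(7−9) = 4·(−4)·6·(−2) = 192 ≡ 10, so v_2 = 10^{−1} = 4 (mod 13).
  i = 3 (α = 11): (11−3)(11−7)(11−1)(11−9) = 8·4·10·2 = 640 ≡ 3, so v_3 = 3^{−1} = 9 (mod 13).
  i = 4 (α = 1): (1−3)(1−7)(1−11)(1−9) = (−2)·(−6)·(−10)·(−8) = 960 ≡ 11, so v_4 = 11^{−1} = 6 (mod 13).
  i = 5 (α = 9): (9−3)(9−7)(9−11)(9−1) = 6·2·(−2)·8 = −192 ≡ 3, so v_5 = 3^{−1} = 9 (mod 13).
  v = [11, 4, 9, 6, 9].
Step 2: syndromes of r = [9, 9, 0, 3, 11] (all sums mod 13).
  S_0 = Σ v_i r_i = 11·9 + 4·9 + 9·0 + 6·3 + 9·11 = 252 ≡ 5.
  S_1 = Σ v_i α_i r_i = 11·3·9 + 4·7·9 + 9·11·0 + 6·1·3 + 9·9·11 = 1458 ≡ 2.
  α_i^2 mod 13 = [9, 10, 4, 1, 3].
  S_2 = Σ v_i α_i^2 r_i = 11·9·9 + 4·10·9 + 9·4·0 + 6·1·3 + 9·3·11 = 1566 ≡ 6.
  S = (5, 2, 6) ≠ 0, so r is not a codeword (an error is present).
Step 3: locate the error. For a single error e at position i, S_ℓ = v_i·e·α_i^ℓ, so α_err = S_1/S_0.
  S_0^{−1} = 5^{−1} = 8 (mod 13), so α_err = 2·8 = 16 ≡ 3 = α_1. Error position i = 1.
  Consistency check: S_2/S_1 = 6·7 = 42 ≡ 3 = α_err ✓ (single-error assumption holds).
Step 4: error magnitude e = S_0/v_1 = S_0·∏_{j≠1}(α_1 − α_j) = 5·6 = 30 ≡ 4 (mod 13).
Step 5: correct position 1: c_1 = r_1 − e = 9 − 4 ≡ 5 (mod 13). Hence c = [5, 9, 0, 3, 11].
  Check: interpolating c through the α_i gives m(x) = 2 + 1·x (degree < 2) with m(α_i) = c_i for every i, so c is indeed a codeword.


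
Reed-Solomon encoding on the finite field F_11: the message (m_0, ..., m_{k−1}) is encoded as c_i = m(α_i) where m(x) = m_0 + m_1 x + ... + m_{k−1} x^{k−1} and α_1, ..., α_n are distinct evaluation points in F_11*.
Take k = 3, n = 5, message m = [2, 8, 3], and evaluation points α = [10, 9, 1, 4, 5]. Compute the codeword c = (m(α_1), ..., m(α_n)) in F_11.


c = [8, 9, 2, 5, 7]

Message polynomial: m(x) = 2 + 8·x + 3·x^2 (mod 11).
For each evaluation point α_i, compute m(α_i) mod 11:
  α_1 = 10: Horner steps 3 → 5 → 8, so m(10) = 8.
  α_2 = 9: Horner steps 3 → 2 → 9, so m(9) = 9.
  α_3 = 1: Horner steps 3 → 0 → 2, so m(1) = 2.
  α_4 = 4: Horner steps 3 → 9 → 5, so m(4) = 5.
  α_5 = 5: Horner steps 3 → 1 → 7, so m(5) = 7.
Codeword c = [8, 9, 2, 5, 7] ∈ F_11^5.


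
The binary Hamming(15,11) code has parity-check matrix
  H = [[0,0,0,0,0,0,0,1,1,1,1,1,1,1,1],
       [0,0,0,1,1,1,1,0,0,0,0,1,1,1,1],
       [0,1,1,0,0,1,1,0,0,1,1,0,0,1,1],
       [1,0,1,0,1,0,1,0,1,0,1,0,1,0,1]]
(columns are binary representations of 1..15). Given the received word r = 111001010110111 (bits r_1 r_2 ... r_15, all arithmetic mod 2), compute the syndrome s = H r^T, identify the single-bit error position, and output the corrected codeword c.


s = (0, 0, 1, 1)^T, error position = 3, corrected codeword c = 110001010110111

Compute s = H r^T mod 2 one row at a time:
  s_1 = 1 + 0 + 1 + 1 + 0 + 1 + 1 + 1 = 6 ≡ 0 (mod 2).
  s_2 = 0 + 0 + 1 + 0 + 0 + 1 + 1 + 1 = 4 ≡ 0 (mod 2).
  s_3 = 1 + 1 + 1 + 0 + 1 + 1 + 1 + 1 = 7 ≡ 1 (mod 2).
  s_4 = 1 + 1 + 0 + 0 + 0 + 1 + 1 + 1 = 5 ≡ 1 (mod 2).
s = (0, 0, 1, 1)^T — this equals column 3 of H (binary 0011), so error is at position 3.
Correct: flip bit 3 of r = 111001010110111 to get c = 110001010110111.


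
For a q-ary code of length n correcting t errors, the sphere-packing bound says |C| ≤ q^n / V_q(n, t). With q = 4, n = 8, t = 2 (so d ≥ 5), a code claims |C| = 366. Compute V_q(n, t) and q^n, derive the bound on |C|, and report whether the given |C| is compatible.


V_q(n, t) = 277, q^n = 65536, Hamming bound = 236, |C| = 366 > bound (violated).

Step 1: Compute V_q(n, t) = Σ_{j=0}^2 C(n, j) (q−1)^j.
  j = 0: C(8,0)·(3)^0 = 1·1 = 1.
  j = 1: C(8,1)·(3)^1 = 8·3 = 24.
  j = 2: C(8,2)·(3)^2 = 28·9 = 252.
  V_q(n, t) = 1 + 24 + 252 = 277.
Step 2: q^n = 4^8 = 65536.
Step 3: Hamming bound ⌊q^n / V_q(n,t)⌋ = ⌊65536/277⌋ = 236.
Step 4: Compare |C| = 366 to 236: violated.
The claimed |C| lies above the Hamming bound, so no 4-ary code of length 8 with d ≥ 5 can have 366 codewords.


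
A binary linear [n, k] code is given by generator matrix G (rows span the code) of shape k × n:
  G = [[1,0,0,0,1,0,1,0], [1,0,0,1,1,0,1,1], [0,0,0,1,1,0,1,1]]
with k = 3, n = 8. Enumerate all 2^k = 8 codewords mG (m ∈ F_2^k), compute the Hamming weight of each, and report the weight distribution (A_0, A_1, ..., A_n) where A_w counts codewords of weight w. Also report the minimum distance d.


Weight distribution: A_0 = 1, A_1 = 1, A_2 = 2, A_3 = 2, A_4 = 1, A_5 = 1. Minimum distance d = 1.

Enumerate all 2^3 = 8 messages m ∈ F_2^3.
For each, compute codeword c = mG in F_2^8, then tally its weight.
  m = 000 → c = 00000000, weight = 0.
  m = 100 → c = 10001010, weight = 3.
  m = 010 → c = 10011011, weight = 5.
  m = 110 → c = 00010001, weight = 2.
  m = 001 → c = 00011011, weight = 4.
  m = 101 → c = 10010001, weight = 3.
  m = 011 → c = 10000000, weight = 1.
  m = 111 → c = 00001010, weight = 2.
Tally weights:
  weight 0: 1 codewords.
  weight 1: 1 codewords.
  weight 2: 2 codewords.
  weight 3: 2 codewords.
  weight 4: 1 codewords.
  weight 5: 1 codewords.
Minimum distance d = smallest w > 0 with A_w > 0 = 1.
Sanity: Σ A_w = 8 = 2^3 = 8 ✓.


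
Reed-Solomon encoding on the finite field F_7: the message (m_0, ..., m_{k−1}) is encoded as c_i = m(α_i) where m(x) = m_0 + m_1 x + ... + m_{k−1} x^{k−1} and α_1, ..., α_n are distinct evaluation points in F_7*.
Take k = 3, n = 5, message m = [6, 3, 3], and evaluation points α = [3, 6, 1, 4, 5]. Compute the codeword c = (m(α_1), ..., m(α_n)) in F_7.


c = [0, 6, 5, 3, 5]

Message polynomial: m(x) = 6 + 3·x + 3·x^2 (mod 7).
For each evaluation point α_i, compute m(α_i) mod 7:
  α_1 = 3: Horner steps 3 → 5 → 0, so m(3) = 0.
  α_2 = 6: Horner steps 3 → 0 → 6, so m(6) = 6.
  α_3 = 1: Horner steps 3 → 6 → 5, so m(1) = 5.
  α_4 = 4: Horner steps 3 → 1 → 3, so m(4) = 3.
  α_5 = 5: Horner steps 3 → 4 → 5, so m(5) = 5.
Codeword c = [0, 6, 5, 3, 5] ∈ F_7^5.


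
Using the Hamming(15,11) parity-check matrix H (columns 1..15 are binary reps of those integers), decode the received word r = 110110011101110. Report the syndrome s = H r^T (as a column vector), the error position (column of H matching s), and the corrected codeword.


s = (0, 1, 1, 0)^T, error position = 6, corrected codeword c = 110111011101110

Compute s = H r^T mod 2 one row at a time:
  s_1 = 1 + 1 + 1 + 0 + 1 + 1 + 1 + 0 = 6 ≡ 0 (mod 2).
  s_2 = 1 + 1 + 0 + 0 + 1 + 1 + 1 + 0 = 5 ≡ 1 (mod 2).
  s_3 = 1 + 0 + 0 + 0 + 1 + 0 + 1 + 0 = 3 ≡ 1 (mod 2).
  s_4 = 1 + 0 + 1 + 0 + 1 + 0 + 1 + 0 = 4 ≡ 0 (mod 2).
s = (0, 1, 1, 0)^T — this equals column 6 of H (binary 0110), so error is at position 6.
Correct: flip bit 6 of r = 110110011101110 to get c = 110111011101110.


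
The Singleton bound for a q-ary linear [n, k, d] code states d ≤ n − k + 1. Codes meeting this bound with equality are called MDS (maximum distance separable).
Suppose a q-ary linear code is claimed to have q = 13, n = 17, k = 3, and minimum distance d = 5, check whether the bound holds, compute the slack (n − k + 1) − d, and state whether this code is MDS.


Singleton RHS = n − k + 1 = 15, slack = 10, bound satisfied, not MDS.

Singleton bound: d ≤ n − k + 1.
Here n = 17, k = 3, so n − k + 1 = 15.
Given d = 5, check d ≤ 15: YES.
Slack = (n − k + 1) − d = 10.
The code is NOT MDS (slack = 10 > 0).
Description: the claimed parameters are [17, 3, 5]_13; such a code would be non-MDS.


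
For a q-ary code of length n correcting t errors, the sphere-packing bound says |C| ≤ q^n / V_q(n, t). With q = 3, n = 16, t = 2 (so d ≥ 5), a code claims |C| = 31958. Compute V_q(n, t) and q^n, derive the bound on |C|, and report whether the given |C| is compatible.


V_q(n, t) = 513, q^n = 43046721, Hamming bound = 83911, |C| = 31958 ≤ bound (satisfied).

Step 1: Compute V_q(n, t) = Σ_{j=0}^2 C(n, j) (q−1)^j.
  j = 0: C(16,0)·(2)^0 = 1·1 = 1.
  j = 1: C(16,1)·(2)^1 = 16·2 = 32.
  j = 2: C(16,2)·(2)^2 = 120·4 = 480.
  V_q(n, t) = 1 + 32 + 480 = 513.
Step 2: q^n = 3^16 = 43046721.
Step 3: Hamming bound ⌊q^n / V_q(n,t)⌋ = ⌊43046721/513⌋ = 83911.
Step 4: Compare |C| = 31958 to 83911: satisfied.
The claimed |C| lies below the Hamming bound.


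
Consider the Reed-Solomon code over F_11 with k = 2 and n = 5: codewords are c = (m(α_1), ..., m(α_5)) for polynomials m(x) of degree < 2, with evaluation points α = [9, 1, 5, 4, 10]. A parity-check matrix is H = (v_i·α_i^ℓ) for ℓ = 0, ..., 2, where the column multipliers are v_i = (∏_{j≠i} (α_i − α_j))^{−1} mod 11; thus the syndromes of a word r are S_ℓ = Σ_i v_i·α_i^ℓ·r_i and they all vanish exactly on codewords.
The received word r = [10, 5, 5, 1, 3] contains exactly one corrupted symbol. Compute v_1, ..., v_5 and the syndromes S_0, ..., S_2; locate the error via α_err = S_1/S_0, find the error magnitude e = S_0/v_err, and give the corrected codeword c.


S = (10, 10, 10), error at position 2, error magnitude e = 5, c = [10, 0, 5, 1, 3].

Step 1: column multipliers v_i = (∏_{j≠i}(α_i − α_j))^{−1} mod 11.
  i = 1 (α = 9): (9−1)(9−5)(9−4)(9−10) = 8·4·5·(−1) = −160 ≡ 5, so v_1 = 5^{−1} = 9 (mod 11).
  i = 2 (α = 1): (1−9)(1−5)(1−4)(1−10) = (−8)·(−4)·(−3)·(−9) = 864 ≡ 6, so v_2 = 6^{−1} = 2 (mod 11).
  i = 3 (α = 5): (5−9)(5−1)(5−4)(5−10) = (−4)·4·1·(−5) = 80 ≡ 3, so v_3 = 3^{−1} = 4 (mod 11).
  i = 4 (α = 4): (4−9)(4−1)(4−5)(4−10) = (−5)·3·(−1)·(−6) = −90 ≡ 9, so v_4 = 9^{−1} = 5 (mod 11).
  i = 5 (α = 10): (10−9)(10−1)(10−5)(10−4) = 1·9·5·6 = 270 ≡ 6, so v_5 = 6^{−1} = 2 (mod 11).
  v = [9, 2, 4, 5, 2].
Step 2: syndromes of r = [10, 5, 5, 1, 3] (all sums mod 11).
  S_0 = Σ v_i r_i = 9·10 + 2·5 + 4·5 + 5·1 + 2·3 = 131 ≡ 10.
  S_1 = Σ v_i α_i r_i = 9·9·10 + 2·1·5 + 4·5·5 + 5·4·1 + 2·10·3 = 1000 ≡ 10.
  α_i^2 mod 11 = [4, 1, 3, 5, 1].
  S_2 = Σ v_i α_i^2 r_i = 9·4·10 + 2·1·5 + 4·3·5 + 5·5·1 + 2·1·3 = 461 ≡ 10.
  S = (10, 10, 10) ≠ 0, so r is not a codeword (an error is present).
Step 3: locate the error. For a single error e at position i, S_ℓ = v_i·e·α_i^ℓ, so α_err = S_1/S_0.
  S_0^{−1} = 10^{−1} = 10 (mod 11), so α_err = 10·10 = 100 ≡ 1 = α_2. Error position i = 2.
  Consistency check: S_2/S_1 = 10·10 = 100 ≡ 1 = α_err ✓ (single-error assumption holds).
Step 4: error magnitude e = S_0/v_2 = S_0·∏_{j≠2}(α_2 − α_j) = 10·6 = 60 ≡ 5 (mod 11).
Step 5: correct position 2: c_2 = r_2 − e = 5 − 5 ≡ 0 (mod 11). Hence c = [10, 0, 5, 1, 3].
  Check: interpolating c through the α_i gives m(x) = 7 + 4·x (degree < 2) with m(α_i) = c_i for every i, so c is indeed a codeword.


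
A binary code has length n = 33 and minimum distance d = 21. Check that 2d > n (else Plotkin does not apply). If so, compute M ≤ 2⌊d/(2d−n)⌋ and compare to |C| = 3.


Plotkin bound M ≤ 4; given |C| = 3 ≤ bound (satisfied).

Check applicability: 2d = 42, n = 33.
2d − n = 9 > 0, so Plotkin applies.
Compute d/(2d−n) = 21/9 ≈ 2.3333.
⌊d/(2d−n)⌋ = 2.
Plotkin bound: M ≤ 2·2 = 4.
Given |C| = 3, check: satisfied.
This |C| is below the Plotkin bound.


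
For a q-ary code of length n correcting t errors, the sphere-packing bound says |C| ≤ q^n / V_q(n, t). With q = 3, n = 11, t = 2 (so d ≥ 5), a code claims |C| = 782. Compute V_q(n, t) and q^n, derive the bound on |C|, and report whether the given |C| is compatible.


V_q(n, t) = 243, q^n = 177147, Hamming bound = 729, |C| = 782 > bound (violated).

Step 1: Compute V_q(n, t) = Σ_{j=0}^2 C(n, j) (q−1)^j.
  j = 0: C(11,0)·(2)^0 = 1·1 = 1.
  j = 1: C(11,1)·(2)^1 = 11·2 = 22.
  j = 2: C(11,2)·(2)^2 = 55·4 = 220.
  V_q(n, t) = 1 + 22 + 220 = 243.
Step 2: q^n = 3^11 = 177147.
Step 3: Hamming bound ⌊q^n / V_q(n,t)⌋ = ⌊177147/243⌋ = 729.
Step 4: Compare |C| = 782 to 729: violated.
The claimed |C| lies above the Hamming bound, so no 3-ary code of length 11 with d ≥ 5 can have 782 codewords.


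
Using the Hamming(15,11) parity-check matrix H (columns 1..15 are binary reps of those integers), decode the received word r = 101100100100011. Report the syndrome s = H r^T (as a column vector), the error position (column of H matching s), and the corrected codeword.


s = (1, 0, 1, 0)^T, error position = 10, corrected codeword c = 101100100000011

Compute s = H r^T mod 2 one row at a time:
  s_1 = 0 + 0 + 1 + 0 + 0 + 0 + 1 + 1 = 3 ≡ 1 (mod 2).
  s_2 = 1 + 0 + 0 + 1 + 0 + 0 + 1 + 1 = 4 ≡ 0 (mod 2).
  s_3 = 0 + 1 + 0 + 1 + 1 + 0 + 1 + 1 = 5 ≡ 1 (mod 2).
  s_4 = 1 + 1 + 0 + 1 + 0 + 0 + 0 + 1 = 4 ≡ 0 (mod 2).
s = (1, 0, 1, 0)^T — this equals column 10 of H (binary 1010), so error is at position 10.
Correct: flip bit 10 of r = 101100100100011 to get c = 101100100000011.


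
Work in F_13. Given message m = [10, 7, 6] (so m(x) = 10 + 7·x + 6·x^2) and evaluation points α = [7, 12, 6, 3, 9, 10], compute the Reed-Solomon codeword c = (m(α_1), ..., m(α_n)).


c = [2, 9, 8, 7, 0, 4]

Message polynomial: m(x) = 10 + 7·x + 6·x^2 (mod 13).
For each evaluation point α_i, compute m(α_i) mod 13:
  α_1 = 7: Horner steps 6 → 10 → 2, so m(7) = 2.
  α_2 = 12: Horner steps 6 → 1 → 9, so m(12) = 9.
  α_3 = 6: Horner steps 6 → 4 → 8, so m(6) = 8.
  α_4 = 3: Horner steps 6 → 12 → 7, so m(3) = 7.
  α_5 = 9: Horner steps 6 → 9 → 0, so m(9) = 0.
  α_6 = 10: Horner steps 6 → 2 → 4, so m(10) = 4.
Codeword c = [2, 9, 8, 7, 0, 4] ∈ F_13^6.


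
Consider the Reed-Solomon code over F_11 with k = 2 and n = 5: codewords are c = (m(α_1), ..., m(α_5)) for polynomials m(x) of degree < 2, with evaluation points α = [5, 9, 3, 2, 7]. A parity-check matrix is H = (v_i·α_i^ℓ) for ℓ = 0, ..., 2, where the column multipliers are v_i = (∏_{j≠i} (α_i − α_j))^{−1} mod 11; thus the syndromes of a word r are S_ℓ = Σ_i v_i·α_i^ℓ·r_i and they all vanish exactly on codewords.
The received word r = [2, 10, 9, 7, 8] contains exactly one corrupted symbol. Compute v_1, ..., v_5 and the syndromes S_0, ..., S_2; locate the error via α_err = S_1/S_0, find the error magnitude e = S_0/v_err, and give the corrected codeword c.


S = (3, 10, 4), error at position 5, error magnitude e = 2, c = [2, 10, 9, 7, 6].

Step 1: column multipliers v_i = (∏_{j≠i}(α_i − α_j))^{−1} mod 11.
  i = 1 (α = 5): (5−9)(5−3)(5−2)(5−7) = (−4)·2·3·(−2) = 48 ≡ 4, so v_1 = 4^{−1} = 3 (mod 11).
  i = 2 (α = 9): (9−5)(9−3)(9−2)(9−7) = 4·6·7·2 = 336 ≡ 6, so v_2 = 6^{−1} = 2 (mod 11).
  i = 3 (α = 3): (3−5)(3−9)(3−2)(3−7) = (−2)·(−6)·1·(−4) = −48 ≡ 7, so v_3 = 7^{−1} = 8 (mod 11).
  i = 4 (α = 2): (2−5)(2−9)(2−3)(2−7) = (−3)·(−7)·(−1)·(−5) = 105 ≡ 6, so v_4 = 6^{−1} = 2 (mod 11).
  i = 5 (α = 7): (7−5)(7−9)(7−3)(7−2) = 2·(−2)·4·5 = −80 ≡ 8, so v_5 = 8^{−1} = 7 (mod 11).
  v = [3, 2, 8, 2, 7].
Step 2: syndromes of r = [2, 10, 9, 7, 8] (all sums mod 11).
  S_0 = Σ v_i r_i = 3·2 + 2·10 + 8·9 + 2·7 + 7·8 = 168 ≡ 3.
  S_1 = Σ v_i α_i r_i = 3·5·2 + 2·9·10 + 8·3·9 + 2·2·7 + 7·7·8 = 846 ≡ 10.
  α_i^2 mod 11 = [3, 4, 9, 4, 5].
  S_2 = Σ v_i α_i^2 r_i = 3·3·2 + 2·4·10 + 8·9·9 + 2·4·7 + 7·5·8 = 1082 ≡ 4.
  S = (3, 10, 4) ≠ 0, so r is not a codeword (an error is present).
Step 3: locate the error. For a single error e at position i, S_ℓ = v_i·e·α_i^ℓ, so α_err = S_1/S_0.
  S_0^{−1} = 3^{−1} = 4 (mod 11), so α_err = 10·4 = 40 ≡ 7 = α_5. Error position i = 5.
  Consistency check: S_2/S_1 = 4·10 = 40 ≡ 7 = α_err ✓ (single-error assumption holds).
Step 4: error magnitude e = S_0/v_5 = S_0·∏_{j≠5}(α_5 − α_j) = 3·8 = 24 ≡ 2 (mod 11).
Step 5: correct position 5: c_5 = r_5 − e = 8 − 2 ≡ 6 (mod 11). Hence c = [2, 10, 9, 7, 6].
  Check: interpolating c through the α_i gives m(x) = 3 + 2·x (degree < 2) with m(α_i) = c_i for every i, so c is indeed a codeword.


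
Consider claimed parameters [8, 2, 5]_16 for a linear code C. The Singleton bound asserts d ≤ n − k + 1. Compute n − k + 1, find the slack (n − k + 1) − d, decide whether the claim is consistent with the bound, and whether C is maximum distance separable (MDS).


Singleton RHS = n − k + 1 = 7, slack = 2, bound satisfied, not MDS.

Singleton bound: d ≤ n − k + 1.
Here n = 8, k = 2, so n − k + 1 = 7.
Given d = 5, check d ≤ 7: YES.
Slack = (n − k + 1) − d = 2.
The code is NOT MDS (slack = 2 > 0).
Description: the claimed parameters are [8, 2, 5]_16; such a code would be non-MDS.


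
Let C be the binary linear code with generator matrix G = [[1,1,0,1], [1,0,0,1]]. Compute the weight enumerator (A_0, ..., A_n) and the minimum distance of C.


Weight distribution: A_0 = 1, A_1 = 1, A_2 = 1, A_3 = 1. Minimum distance d = 1.

Enumerate all 2^2 = 4 messages m ∈ F_2^2.
For each, compute codeword c = mG in F_2^4, then tally its weight.
  m = 00 → c = 0000, weight = 0.
  m = 10 → c = 1101, weight = 3.
  m = 01 → c = 1001, weight = 2.
  m = 11 → c = 0100, weight = 1.
Tally weights:
  weight 0: 1 codewords.
  weight 1: 1 codewords.
  weight 2: 1 codewords.
  weight 3: 1 codewords.
Minimum distance d = smallest w > 0 with A_w > 0 = 1.
Sanity: Σ A_w = 4 = 2^2 = 4 ✓.


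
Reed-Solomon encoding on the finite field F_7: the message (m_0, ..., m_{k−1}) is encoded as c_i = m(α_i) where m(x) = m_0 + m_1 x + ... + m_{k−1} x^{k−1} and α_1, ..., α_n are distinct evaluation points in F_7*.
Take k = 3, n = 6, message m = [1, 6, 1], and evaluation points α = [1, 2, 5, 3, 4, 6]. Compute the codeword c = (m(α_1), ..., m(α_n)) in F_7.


c = [1, 3, 0, 0, 6, 3]

Message polynomial: m(x) = 1 + 6·x + 1·x^2 (mod 7).
For each evaluation point α_i, compute m(α_i) mod 7:
  α_1 = 1: Horner steps 1 → 0 → 1, so m(1) = 1.
  α_2 = 2: Horner steps 1 → 1 → 3, so m(2) = 3.
  α_3 = 5: Horner steps 1 → 4 → 0, so m(5) = 0.
  α_4 = 3: Horner steps 1 → 2 → 0, so m(3) = 0.
  α_5 = 4: Horner steps 1 → 3 → 6, so m(4) = 6.
  α_6 = 6: Horner steps 1 → 5 → 3, so m(6) = 3.
Codeword c = [1, 3, 0, 0, 6, 3] ∈ F_7^6.


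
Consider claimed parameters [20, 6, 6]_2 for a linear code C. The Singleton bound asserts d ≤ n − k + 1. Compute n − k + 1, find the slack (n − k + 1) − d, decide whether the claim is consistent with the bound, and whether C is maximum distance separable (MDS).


Singleton RHS = n − k + 1 = 15, slack = 9, bound satisfied, not MDS.

Singleton bound: d ≤ n − k + 1.
Here n = 20, k = 6, so n − k + 1 = 15.
Given d = 6, check d ≤ 15: YES.
Slack = (n − k + 1) − d = 9.
The code is NOT MDS (slack = 9 > 0).
Description: the claimed parameters are [20, 6, 6]_2; such a code would be non-MDS.


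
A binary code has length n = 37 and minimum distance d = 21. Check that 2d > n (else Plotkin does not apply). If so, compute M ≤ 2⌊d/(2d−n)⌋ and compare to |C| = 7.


Plotkin bound M ≤ 8; given |C| = 7 ≤ bound (satisfied).

Check applicability: 2d = 42, n = 37.
2d − n = 5 > 0, so Plotkin applies.
Compute d/(2d−n) = 21/5 ≈ 4.2000.
⌊d/(2d−n)⌋ = 4.
Plotkin bound: M ≤ 2·4 = 8.
Given |C| = 7, check: satisfied.
This |C| is below the Plotkin bound.


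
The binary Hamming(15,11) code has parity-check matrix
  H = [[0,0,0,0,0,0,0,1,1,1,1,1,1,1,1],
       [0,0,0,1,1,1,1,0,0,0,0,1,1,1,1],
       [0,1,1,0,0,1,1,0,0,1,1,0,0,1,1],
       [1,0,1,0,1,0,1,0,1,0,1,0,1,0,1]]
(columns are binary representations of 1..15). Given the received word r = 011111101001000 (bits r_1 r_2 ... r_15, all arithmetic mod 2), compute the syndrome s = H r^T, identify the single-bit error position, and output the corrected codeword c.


s = (0, 1, 0, 0)^T, error position = 4, corrected codeword c = 011011101001000

Compute s = H r^T mod 2 one row at a time:
  s_1 = 0 + 1 + 0 + 0 + 1 + 0 + 0 + 0 = 2 ≡ 0 (mod 2).
  s_2 = 1 + 1 + 1 + 1 + 1 + 0 + 0 + 0 = 5 ≡ 1 (mod 2).
  s_3 = 1 + 1 + 1 + 1 + 0 + 0 + 0 + 0 = 4 ≡ 0 (mod 2).
  s_4 = 0 + 1 + 1 + 1 + 1 + 0 + 0 + 0 = 4 ≡ 0 (mod 2).
s = (0, 1, 0, 0)^T — this equals column 4 of H (binary 0100), so error is at position 4.
Correct: flip bit 4 of r = 011111101001000 to get c = 011011101001000.


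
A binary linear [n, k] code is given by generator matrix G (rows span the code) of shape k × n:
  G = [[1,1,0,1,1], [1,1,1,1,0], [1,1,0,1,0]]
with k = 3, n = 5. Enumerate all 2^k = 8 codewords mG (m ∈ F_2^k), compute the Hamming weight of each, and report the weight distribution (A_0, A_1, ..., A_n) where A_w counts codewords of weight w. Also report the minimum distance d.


Weight distribution: A_0 = 1, A_1 = 2, A_2 = 1, A_3 = 1, A_4 = 2, A_5 = 1. Minimum distance d = 1.

Enumerate all 2^3 = 8 messages m ∈ F_2^3.
For each, compute codeword c = mG in F_2^5, then tally its weight.
  m = 000 → c = 00000, weight = 0.
  m = 100 → c = 11011, weight = 4.
  m = 010 → c = 11110, weight = 4.
  m = 110 → c = 00101, weight = 2.
  m = 001 → c = 11010, weight = 3.
  m = 101 → c = 00001, weight = 1.
  m = 011 → c = 00100, weight = 1.
  m = 111 → c = 11111, weight = 5.
Tally weights:
  weight 0: 1 codewords.
  weight 1: 2 codewords.
  weight 2: 1 codewords.
  weight 3: 1 codewords.
  weight 4: 2 codewords.
  weight 5: 1 codewords.
Minimum distance d = smallest w > 0 with A_w > 0 = 1.
Sanity: Σ A_w = 8 = 2^3 = 8 ✓.


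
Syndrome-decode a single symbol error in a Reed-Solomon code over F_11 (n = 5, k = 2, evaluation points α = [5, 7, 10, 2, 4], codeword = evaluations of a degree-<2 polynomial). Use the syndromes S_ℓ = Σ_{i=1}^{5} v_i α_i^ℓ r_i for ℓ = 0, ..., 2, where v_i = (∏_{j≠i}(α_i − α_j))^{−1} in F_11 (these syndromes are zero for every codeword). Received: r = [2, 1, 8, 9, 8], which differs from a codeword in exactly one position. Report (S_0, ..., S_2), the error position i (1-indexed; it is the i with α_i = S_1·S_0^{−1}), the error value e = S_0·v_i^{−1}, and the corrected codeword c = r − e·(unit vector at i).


S = (5, 6, 5), error at position 3, error magnitude e = 3, c = [2, 1, 5, 9, 8].

Step 1: column multipliers v_i = (∏_{j≠i}(α_i − α_j))^{−1} mod 11.
  i = 1 (α = 5): (5−7)(5−10)(5−2)(5−4) = (−2)·(−5)·3·1 = 30 ≡ 8, so v_1 = 8^{−1} = 7 (mod 11).
  i = 2 (α = 7): (7−5)(7−10)(7−2)(7−4) = 2·(−3)·5·3 = −90 ≡ 9, so v_2 = 9^{−1} = 5 (mod 11).
  i = 3 (α = 10): (10−5)(10−7)(10−2)(10−4) = 5·3·8·6 = 720 ≡ 5, so v_3 = 5^{−1} = 9 (mod 11).
  i = 4 (α = 2): (2−5)(2−7)(2−10)(2−4) = (−3)·(−5)·(−8)·(−2) = 240 ≡ 9, so v_4 = 9^{−1} = 5 (mod 11).
  i = 5 (α = 4): (4−5)(4−7)(4−10)(4−2) = (−1)·(−3)·(−6)·2 = −36 ≡ 8, so v_5 = 8^{−1} = 7 (mod 11).
  v = [7, 5, 9, 5, 7].
Step 2: syndromes of r = [2, 1, 8, 9, 8] (all sums mod 11).
  S_0 = Σ v_i r_i = 7·2 + 5·1 + 9·8 + 5·9 + 7·8 = 192 ≡ 5.
  S_1 = Σ v_i α_i r_i = 7·5·2 + 5·7·1 + 9·10·8 + 5·2·9 + 7·4·8 = 1139 ≡ 6.
  α_i^2 mod 11 = [3, 5, 1, 4, 5].
  S_2 = Σ v_i α_i^2 r_i = 7·3·2 + 5·5·1 + 9·1·8 + 5·4·9 + 7·5·8 = 599 ≡ 5.
  S = (5, 6, 5) ≠ 0, so r is not a codeword (an error is present).
Step 3: locate the error. For a single error e at position i, S_ℓ = v_i·e·α_i^ℓ, so α_err = S_1/S_0.
  S_0^{−1} = 5^{−1} = 9 (mod 11), so α_err = 6·9 = 54 ≡ 10 = α_3. Error position i = 3.
  Consistency check: S_2/S_1 = 5·2 = 10 ≡ 10 = α_err ✓ (single-error assumption holds).
Step 4: error magnitude e = S_0/v_3 = S_0·∏_{j≠3}(α_3 − α_j) = 5·5 = 25 ≡ 3 (mod 11).
Step 5: correct position 3: c_3 = r_3 − e = 8 − 3 ≡ 5 (mod 11). Hence c = [2, 1, 5, 9, 8].
  Check: interpolating c through the α_i gives m(x) = 10 + 5·x (degree < 2) with m(α_i) = c_i for every i, so c is indeed a codeword.


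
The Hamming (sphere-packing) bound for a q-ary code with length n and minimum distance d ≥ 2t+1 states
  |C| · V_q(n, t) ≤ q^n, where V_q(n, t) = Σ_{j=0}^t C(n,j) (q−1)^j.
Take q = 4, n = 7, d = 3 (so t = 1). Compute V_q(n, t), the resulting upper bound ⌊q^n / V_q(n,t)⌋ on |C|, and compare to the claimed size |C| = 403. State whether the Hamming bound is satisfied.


V_q(n, t) = 22, q^n = 16384, Hamming bound = 744, |C| = 403 ≤ bound (satisfied).

Step 1: Compute V_q(n, t) = Σ_{j=0}^1 C(n, j) (q−1)^j.
  j = 0: C(7,0)·(3)^0 = 1·1 = 1.
  j = 1: C(7,1)·(3)^1 = 7·3 = 21.
  V_q(n, t) = 1 + 21 = 22.
Step 2: q^n = 4^7 = 16384.
Step 3: Hamming bound ⌊q^n / V_q(n,t)⌋ = ⌊16384/22⌋ = 744.
Step 4: Compare |C| = 403 to 744: satisfied.
The claimed |C| lies below the Hamming bound.


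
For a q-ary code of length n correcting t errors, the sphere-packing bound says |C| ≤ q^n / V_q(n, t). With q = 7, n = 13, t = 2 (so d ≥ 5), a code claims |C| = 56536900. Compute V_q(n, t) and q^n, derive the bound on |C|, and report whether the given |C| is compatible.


V_q(n, t) = 2887, q^n = 96889010407, Hamming bound = 33560446, |C| = 56536900 > bound (violated).

Step 1: Compute V_q(n, t) = Σ_{j=0}^2 C(n, j) (q−1)^j.
  j = 0: C(13,0)·(6)^0 = 1·1 = 1.
  j = 1: C(13,1)·(6)^1 = 13·6 = 78.
  j = 2: C(13,2)·(6)^2 = 78·36 = 2808.
  V_q(n, t) = 1 + 78 + 2808 = 2887.
Step 2: q^n = 7^13 = 96889010407.
Step 3: Hamming bound ⌊q^n / V_q(n,t)⌋ = ⌊96889010407/2887⌋ = 33560446.
Step 4: Compare |C| = 56536900 to 33560446: violated.
The claimed |C| lies above the Hamming bound, so no 7-ary code of length 13 with d ≥ 5 can have 56536900 codewords.


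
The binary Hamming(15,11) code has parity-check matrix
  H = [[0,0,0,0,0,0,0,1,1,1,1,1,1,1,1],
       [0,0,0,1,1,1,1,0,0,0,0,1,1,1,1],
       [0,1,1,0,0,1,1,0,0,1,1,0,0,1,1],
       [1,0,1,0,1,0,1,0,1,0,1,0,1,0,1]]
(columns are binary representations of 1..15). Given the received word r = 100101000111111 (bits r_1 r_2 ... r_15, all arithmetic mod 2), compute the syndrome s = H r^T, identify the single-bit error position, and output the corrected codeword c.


s = (0, 0, 1, 0)^T, error position = 2, corrected codeword c = 110101000111111

Compute s = H r^T mod 2 one row at a time:
  s_1 = 0 + 0 + 1 + 1 + 1 + 1 + 1 + 1 = 6 ≡ 0 (mod 2).
  s_2 = 1 + 0 + 1 + 0 + 1 + 1 + 1 + 1 = 6 ≡ 0 (mod 2).
  s_3 = 0 + 0 + 1 + 0 + 1 + 1 + 1 + 1 = 5 ≡ 1 (mod 2).
  s_4 = 1 + 0 + 0 + 0 + 0 + 1 + 1 + 1 = 4 ≡ 0 (mod 2).
s = (0, 0, 1, 0)^T — this equals column 2 of H (binary 0010), so error is at position 2.
Correct: flip bit 2 of r = 100101000111111 to get c = 110101000111111.


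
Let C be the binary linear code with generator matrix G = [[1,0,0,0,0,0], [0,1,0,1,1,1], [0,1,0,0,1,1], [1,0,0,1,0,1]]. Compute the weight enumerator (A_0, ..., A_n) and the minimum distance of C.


Weight distribution: A_0 = 1, A_1 = 3, A_2 = 4, A_3 = 4, A_4 = 3, A_5 = 1. Minimum distance d = 1.

Enumerate all 2^4 = 16 messages m ∈ F_2^4.
For each, compute codeword c = mG in F_2^6, then tally its weight.
  m = 0000 → c = 000000, weight = 0.
  m = 1000 → c = 100000, weight = 1.
  m = 0100 → c = 010111, weight = 4.
  m = 1100 → c = 110111, weight = 5.
  m = 0010 → c = 010011, weight = 3.
  m = 1010 → c = 110011, weight = 4.
  m = 0110 → c = 000100, weight = 1.
  m = 1110 → c = 100100, weight = 2.
  m = 0001 → c = 100101, weight = 3.
  m = 1001 → c = 000101, weight = 2.
  m = 0101 → c = 110010, weight = 3.
  m = 1101 → c = 010010, weight = 2.
  m = 0011 → c = 110110, weight = 4.
  m = 1011 → c = 010110, weight = 3.
  m = 0111 → c = 100001, weight = 2.
  m = 1111 → c = 000001, weight = 1.
Tally weights:
  weight 0: 1 codewords.
  weight 1: 3 codewords.
  weight 2: 4 codewords.
  weight 3: 4 codewords.
  weight 4: 3 codewords.
  weight 5: 1 codewords.
Minimum distance d = smallest w > 0 with A_w > 0 = 1.
Sanity: Σ A_w = 16 = 2^4 = 16 ✓.


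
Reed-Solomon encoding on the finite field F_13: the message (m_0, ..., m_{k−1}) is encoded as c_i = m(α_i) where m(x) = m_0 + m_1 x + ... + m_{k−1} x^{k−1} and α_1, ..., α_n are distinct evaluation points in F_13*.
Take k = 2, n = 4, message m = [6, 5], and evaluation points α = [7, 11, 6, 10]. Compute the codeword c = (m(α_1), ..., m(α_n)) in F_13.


c = [2, 9, 10, 4]

Message polynomial: m(x) = 6 + 5·x (mod 13).
For each evaluation point α_i, compute m(α_i) mod 13:
  α_1 = 7: Horner steps 5 → 2, so m(7) = 2.
  α_2 = 11: Horner steps 5 → 9, so m(11) = 9.
  α_3 = 6: Horner steps 5 → 10, so m(6) = 10.
  α_4 = 10: Horner steps 5 → 4, so m(10) = 4.
Codeword c = [2, 9, 10, 4] ∈ F_13^4.


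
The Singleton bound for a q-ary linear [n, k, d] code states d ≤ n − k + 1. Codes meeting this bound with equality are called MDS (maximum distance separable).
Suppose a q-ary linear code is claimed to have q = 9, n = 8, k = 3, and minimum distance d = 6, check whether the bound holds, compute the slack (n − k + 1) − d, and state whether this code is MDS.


Singleton RHS = n − k + 1 = 6, slack = 0, bound satisfied, MDS.

Singleton bound: d ≤ n − k + 1.
Here n = 8, k = 3, so n − k + 1 = 6.
Given d = 6, check d ≤ 6: YES.
Slack = (n − k + 1) − d = 0.
The code is MDS (slack = 0).
Description: the claimed parameters are [8, 3, 6]_9; such a code would be MDS (meets Singleton bound).


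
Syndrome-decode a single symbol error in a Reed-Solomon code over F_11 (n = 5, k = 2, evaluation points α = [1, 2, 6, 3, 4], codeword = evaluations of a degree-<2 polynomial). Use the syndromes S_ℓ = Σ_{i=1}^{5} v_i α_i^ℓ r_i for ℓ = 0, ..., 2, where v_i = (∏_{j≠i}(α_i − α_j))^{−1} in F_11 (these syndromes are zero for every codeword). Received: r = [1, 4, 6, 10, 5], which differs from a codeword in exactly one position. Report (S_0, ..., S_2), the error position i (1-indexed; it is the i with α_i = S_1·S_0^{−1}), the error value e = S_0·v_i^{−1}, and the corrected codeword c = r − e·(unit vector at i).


S = (10, 10, 10), error at position 1, error magnitude e = 3, c = [9, 4, 6, 10, 5].

Step 1: column multipliers v_i = (∏_{j≠i}(α_i − α_j))^{−1} mod 11.
  i = 1 (α = 1): (1−2)(1−6)(1−3)(1−4) = (−1)·(−5)·(−2)·(−3) = 30 ≡ 8, so v_1 = 8^{−1} = 7 (mod 11).
  i = 2 (α = 2): (2−1)(2−6)(2−3)(2−4) = 1·(−4)·(−1)·(−2) = −8 ≡ 3, so v_2 = 3^{−1} = 4 (mod 11).
  i = 3 (α = 6): (6−1)(6−2)(6−3)(6−4) = 5·4·3·2 = 120 ≡ 10, so v_3 = 10^{−1} = 10 (mod 11).
  i = 4 (α = 3): (3−1)(3−2)(3−6)(3−4) = 2·1·(−3)·(−1) = 6 ≡ 6, so v_4 = 6^{−1} = 2 (mod 11).
  i = 5 (α = 4): (4−1)(4−2)(4−6)(4−3) = 3·2·(−2)·1 = −12 ≡ 10, so v_5 = 10^{−1} = 10 (mod 11).
  v = [7, 4, 10, 2, 10].
Step 2: syndromes of r = [1, 4, 6, 10, 5] (all sums mod 11).
  S_0 = Σ v_i r_i = 7·1 + 4·4 + 10·6 + 2·10 + 10·5 = 153 ≡ 10.
  S_1 = Σ v_i α_i r_i = 7·1·1 + 4·2·4 + 10·6·6 + 2·3·10 + 10·4·5 = 659 ≡ 10.
  α_i^2 mod 11 = [1, 4, 3, 9, 5].
  S_2 = Σ v_i α_i^2 r_i = 7·1·1 + 4·4·4 + 10·3·6 + 2·9·10 + 10·5·5 = 681 ≡ 10.
  S = (10, 10, 10) ≠ 0, so r is not a codeword (an error is present).
Step 3: locate the error. For a single error e at position i, S_ℓ = v_i·e·α_i^ℓ, so α_err = S_1/S_0.
  S_0^{−1} = 10^{−1} = 10 (mod 11), so α_err = 10·10 = 100 ≡ 1 = α_1. Error position i = 1.
  Consistency check: S_2/S_1 = 10·10 = 100 ≡ 1 = α_err ✓ (single-error assumption holds).
Step 4: error magnitude e = S_0/v_1 = S_0·∏_{j≠1}(α_1 − α_j) = 10·8 = 80 ≡ 3 (mod 11).
Step 5: correct position 1: c_1 = r_1 − e = 1 − 3 ≡ 9 (mod 11). Hence c = [9, 4, 6, 10, 5].
  Check: interpolating c through the α_i gives m(x) = 3 + 6·x (degree < 2) with m(α_i) = c_i for every i, so c is indeed a codeword.


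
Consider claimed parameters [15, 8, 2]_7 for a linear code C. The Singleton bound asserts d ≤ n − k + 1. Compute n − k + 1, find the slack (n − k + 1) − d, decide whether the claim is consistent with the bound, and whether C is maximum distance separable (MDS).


Singleton RHS = n − k + 1 = 8, slack = 6, bound satisfied, not MDS.

Singleton bound: d ≤ n − k + 1.
Here n = 15, k = 8, so n − k + 1 = 8.
Given d = 2, check d ≤ 8: YES.
Slack = (n − k + 1) − d = 6.
The code is NOT MDS (slack = 6 > 0).
Description: the claimed parameters are [15, 8, 2]_7; such a code would be non-MDS.


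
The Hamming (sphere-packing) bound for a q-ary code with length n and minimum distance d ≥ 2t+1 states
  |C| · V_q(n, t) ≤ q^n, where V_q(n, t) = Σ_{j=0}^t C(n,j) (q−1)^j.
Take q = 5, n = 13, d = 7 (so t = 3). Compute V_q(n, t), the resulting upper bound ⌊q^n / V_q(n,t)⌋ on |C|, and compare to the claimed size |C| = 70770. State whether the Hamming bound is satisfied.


V_q(n, t) = 19605, q^n = 1220703125, Hamming bound = 62264, |C| = 70770 > bound (violated).

Step 1: Compute V_q(n, t) = Σ_{j=0}^3 C(n, j) (q−1)^j.
  j = 0: C(13,0)·(4)^0 = 1·1 = 1.
  j = 1: C(13,1)·(4)^1 = 13·4 = 52.
  j = 2: C(13,2)·(4)^2 = 78·16 = 1248.
  j = 3: C(13,3)·(4)^3 = 286·64 = 18304.
  V_q(n, t) = 1 + 52 + 1248 + 18304 = 19605.
Step 2: q^n = 5^13 = 1220703125.
Step 3: Hamming bound ⌊q^n / V_q(n,t)⌋ = ⌊1220703125/19605⌋ = 62264.
Step 4: Compare |C| = 70770 to 62264: violated.
The claimed |C| lies above the Hamming bound, so no 5-ary code of length 13 with d ≥ 7 can have 70770 codewords.


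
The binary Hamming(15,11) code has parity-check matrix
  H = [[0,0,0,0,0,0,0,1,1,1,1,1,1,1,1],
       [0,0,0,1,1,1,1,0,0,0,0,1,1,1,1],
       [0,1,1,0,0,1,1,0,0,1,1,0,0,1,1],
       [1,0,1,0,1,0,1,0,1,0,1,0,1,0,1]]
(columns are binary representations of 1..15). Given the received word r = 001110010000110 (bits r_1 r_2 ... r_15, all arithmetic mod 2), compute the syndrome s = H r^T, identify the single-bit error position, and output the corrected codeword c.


s = (1, 0, 0, 1)^T, error position = 9, corrected codeword c = 001110011000110

Compute s = H r^T mod 2 one row at a time:
  s_1 = 1 + 0 + 0 + 0 + 0 + 1 + 1 + 0 = 3 ≡ 1 (mod 2).
  s_2 = 1 + 1 + 0 + 0 + 0 + 1 + 1 + 0 = 4 ≡ 0 (mod 2).
  s_3 = 0 + 1 + 0 + 0 + 0 + 0 + 1 + 0 = 2 ≡ 0 (mod 2).
  s_4 = 0 + 1 + 1 + 0 + 0 + 0 + 1 + 0 = 3 ≡ 1 (mod 2).
s = (1, 0, 0, 1)^T — this equals column 9 of H (binary 1001), so error is at position 9.
Correct: flip bit 9 of r = 001110010000110 to get c = 001110011000110.


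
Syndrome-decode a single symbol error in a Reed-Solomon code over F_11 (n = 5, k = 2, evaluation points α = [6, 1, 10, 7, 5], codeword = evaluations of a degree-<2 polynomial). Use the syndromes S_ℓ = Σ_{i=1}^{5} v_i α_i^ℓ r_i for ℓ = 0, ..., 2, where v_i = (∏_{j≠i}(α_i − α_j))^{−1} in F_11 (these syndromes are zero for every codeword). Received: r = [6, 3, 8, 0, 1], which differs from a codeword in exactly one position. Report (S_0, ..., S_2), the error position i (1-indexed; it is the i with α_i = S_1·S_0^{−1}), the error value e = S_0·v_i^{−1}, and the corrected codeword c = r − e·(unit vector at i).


S = (4, 7, 4), error at position 3, error magnitude e = 4, c = [6, 3, 4, 0, 1].

Step 1: column multipliers v_i = (∏_{j≠i}(α_i − α_j))^{−1} mod 11.
  i = 1 (α = 6): (6−1)(6−10)(6−7)(6−5) = 5·(−4)·(−1)·1 = 20 ≡ 9, so v_1 = 9^{−1} = 5 (mod 11).
  i = 2 (α = 1): (1−6)(1−10)(1−7)(1−5) = (−5)·(−9)·(−6)·(−4) = 1080 ≡ 2, so v_2 = 2^{−1} = 6 (mod 11).
  i = 3 (α = 10): (10−6)(10−1)(10−7)(10−5) = 4·9·3·5 = 540 ≡ 1, so v_3 = 1^{−1} = 1 (mod 11).
  i = 4 (α = 7): (7−6)(7−1)(7−10)(7−5) = 1·6·(−3)·2 = −36 ≡ 8, so v_4 = 8^{−1} = 7 (mod 11).
  i = 5 (α = 5): (5−6)(5−1)(5−10)(5−7) = (−1)·4·(−5)·(−2) = −40 ≡ 4, so v_5 = 4^{−1} = 3 (mod 11).
  v = [5, 6, 1, 7, 3].
Step 2: syndromes of r = [6, 3, 8, 0, 1] (all sums mod 11).
  S_0 = Σ v_i r_i = 5·6 + 6·3 + 1·8 + 7·0 + 3·1 = 59 ≡ 4.
  S_1 = Σ v_i α_i r_i = 5·6·6 + 6·1·3 + 1·10·8 + 7·7·0 + 3·5·1 = 293 ≡ 7.
  α_i^2 mod 11 = [3, 1, 1, 5, 3].
  S_2 = Σ v_i α_i^2 r_i = 5·3·6 + 6·1·3 + 1·1·8 + 7·5·0 + 3·3·1 = 125 ≡ 4.
  S = (4, 7, 4) ≠ 0, so r is not a codeword (an error is present).
Step 3: locate the error. For a single error e at position i, S_ℓ = v_i·e·α_i^ℓ, so α_err = S_1/S_0.
  S_0^{−1} = 4^{−1} = 3 (mod 11), so α_err = 7·3 = 21 ≡ 10 = α_3. Error position i = 3.
  Consistency check: S_2/S_1 = 4·8 = 32 ≡ 10 = α_err ✓ (single-error assumption holds).
Step 4: error magnitude e = S_0/v_3 = S_0·∏_{j≠3}(α_3 − α_j) = 4·1 = 4 ≡ 4 (mod 11).
Step 5: correct position 3: c_3 = r_3 − e = 8 − 4 ≡ 4 (mod 11). Hence c = [6, 3, 4, 0, 1].
  Check: interpolating c through the α_i gives m(x) = 9 + 5·x (degree < 2) with m(α_i) = c_i for every i, so c is indeed a codeword.


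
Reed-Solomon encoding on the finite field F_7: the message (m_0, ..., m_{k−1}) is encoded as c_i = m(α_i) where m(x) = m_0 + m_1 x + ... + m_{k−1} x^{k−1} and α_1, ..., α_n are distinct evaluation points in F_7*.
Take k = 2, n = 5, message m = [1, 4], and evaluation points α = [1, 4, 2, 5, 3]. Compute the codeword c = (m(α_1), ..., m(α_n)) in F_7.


c = [5, 3, 2, 0, 6]

Message polynomial: m(x) = 1 + 4·x (mod 7).
For each evaluation point α_i, compute m(α_i) mod 7:
  α_1 = 1: Horner steps 4 → 5, so m(1) = 5.
  α_2 = 4: Horner steps 4 → 3, so m(4) = 3.
  α_3 = 2: Horner steps 4 → 2, so m(2) = 2.
  α_4 = 5: Horner steps 4 → 0, so m(5) = 0.
  α_5 = 3: Horner steps 4 → 6, so m(3) = 6.
Codeword c = [5, 3, 2, 0, 6] ∈ F_7^5.


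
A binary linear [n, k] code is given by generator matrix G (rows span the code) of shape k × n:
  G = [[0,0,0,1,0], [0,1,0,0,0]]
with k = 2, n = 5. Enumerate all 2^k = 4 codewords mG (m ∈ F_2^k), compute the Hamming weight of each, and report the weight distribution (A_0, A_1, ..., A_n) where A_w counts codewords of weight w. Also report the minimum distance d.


Weight distribution: A_0 = 1, A_1 = 2, A_2 = 1. Minimum distance d = 1.

Enumerate all 2^2 = 4 messages m ∈ F_2^2.
For each, compute codeword c = mG in F_2^5, then tally its weight.
  m = 00 → c = 00000, weight = 0.
  m = 10 → c = 00010, weight = 1.
  m = 01 → c = 01000, weight = 1.
  m = 11 → c = 01010, weight = 2.
Tally weights:
  weight 0: 1 codewords.
  weight 1: 2 codewords.
  weight 2: 1 codewords.
Minimum distance d = smallest w > 0 with A_w > 0 = 1.
Sanity: Σ A_w = 4 = 2^2 = 4 ✓.


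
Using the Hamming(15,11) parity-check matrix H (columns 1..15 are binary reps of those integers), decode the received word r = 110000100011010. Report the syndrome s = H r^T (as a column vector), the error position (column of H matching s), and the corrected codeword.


s = (1, 1, 0, 1)^T, error position = 13, corrected codeword c = 110000100011110

Compute s = H r^T mod 2 one row at a time:
  s_1 = 0 + 0 + 0 + 1 + 1 + 0 + 1 + 0 = 3 ≡ 1 (mod 2).
  s_2 = 0 + 0 + 0 + 1 + 1 + 0 + 1 + 0 = 3 ≡ 1 (mod 2).
  s_3 = 1 + 0 + 0 + 1 + 0 + 1 + 1 + 0 = 4 ≡ 0 (mod 2).
  s_4 = 1 + 0 + 0 + 1 + 0 + 1 + 0 + 0 = 3 ≡ 1 (mod 2).
s = (1, 1, 0, 1)^T — this equals column 13 of H (binary 1101), so error is at position 13.
Correct: flip bit 13 of r = 110000100011010 to get c = 110000100011110.


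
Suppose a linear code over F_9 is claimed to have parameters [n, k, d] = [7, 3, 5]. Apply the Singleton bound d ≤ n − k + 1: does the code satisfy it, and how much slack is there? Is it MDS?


Singleton RHS = n − k + 1 = 5, slack = 0, bound satisfied, MDS.

Singleton bound: d ≤ n − k + 1.
Here n = 7, k = 3, so n − k + 1 = 5.
Given d = 5, check d ≤ 5: YES.
Slack = (n − k + 1) − d = 0.
The code is MDS (slack = 0).
Description: the claimed parameters are [7, 3, 5]_9; such a code would be MDS (meets Singleton bound).
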